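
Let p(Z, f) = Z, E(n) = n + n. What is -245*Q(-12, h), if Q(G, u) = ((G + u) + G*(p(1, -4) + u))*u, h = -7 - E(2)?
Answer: 261415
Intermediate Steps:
E(n) = 2*n
h = -11 (h = -7 - 2*2 = -7 - 1*4 = -7 - 4 = -11)
Q(G, u) = u*(G + u + G*(1 + u)) (Q(G, u) = ((G + u) + G*(1 + u))*u = (G + u + G*(1 + u))*u = u*(G + u + G*(1 + u)))
-245*Q(-12, h) = -(-2695)*(-11 + 2*(-12) - 12*(-11)) = -(-2695)*(-11 - 24 + 132) = -(-2695)*97 = -245*(-1067) = 261415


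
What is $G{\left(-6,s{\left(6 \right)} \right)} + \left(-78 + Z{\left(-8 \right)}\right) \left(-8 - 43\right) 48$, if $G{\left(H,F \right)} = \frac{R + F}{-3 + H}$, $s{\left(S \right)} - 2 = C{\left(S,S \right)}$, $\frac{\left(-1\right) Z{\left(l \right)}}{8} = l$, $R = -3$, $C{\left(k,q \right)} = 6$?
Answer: $\frac{308443}{9} \approx 34271.0$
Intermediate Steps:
$Z{\left(l \right)} = - 8 l$
$s{\left(S \right)} = 8$ ($s{\left(S \right)} = 2 + 6 = 8$)
$G{\left(H,F \right)} = \frac{-3 + F}{-3 + H}$
$G{\left(-6,s{\left(6 \right)} \right)} + \left(-78 + Z{\left(-8 \right)}\right) \left(-8 - 43\right) 48 = \frac{-3 + 8}{-3 - 6} + \left(-78 - -64\right) \left(-8 - 43\right) 48 = \frac{1}{-9} \cdot 5 + \left(-78 + 64\right) \left(-51\right) 48 = \left(- \frac{1}{9}\right) 5 + \left(-14\right) \left(-51\right) 48 = - \frac{5}{9} + 714 \cdot 48 = - \frac{5}{9} + 34272 = \frac{308443}{9}$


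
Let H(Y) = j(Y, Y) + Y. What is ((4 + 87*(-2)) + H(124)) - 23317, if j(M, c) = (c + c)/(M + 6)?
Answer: -1518471/65 ≈ -23361.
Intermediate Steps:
j(M, c) = 2*c/(6 + M) (j(M, c) = (2*c)/(6 + M) = 2*c/(6 + M))
H(Y) = Y + 2*Y/(6 + Y) (H(Y) = 2*Y/(6 + Y) + Y = Y + 2*Y/(6 + Y))
((4 + 87*(-2)) + H(124)) - 23317 = ((4 + 87*(-2)) + 124*(8 + 124)/(6 + 124)) - 23317 = ((4 - 174) + 124*132/130) - 23317 = (-170 + 124*(1/130)*132) - 23317 = (-170 + 8184/65) - 23317 = -2866/65 - 23317 = -1518471/65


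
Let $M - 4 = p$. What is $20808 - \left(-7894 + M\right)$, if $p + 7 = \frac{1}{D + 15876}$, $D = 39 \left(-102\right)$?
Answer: $\frac{341532089}{11898} \approx 28705.0$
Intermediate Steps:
$D = -3978$
$p = - \frac{83285}{11898}$ ($p = -7 + \frac{1}{-3978 + 15876} = -7 + \frac{1}{11898} = - \frac{83285}{11898} \approx -6.9999$)
$M = - \frac{35693}{11898}$ ($M = 4 - \frac{83285}{11898} = - \frac{35693}{11898} \approx -2.9999$)
$20808 - \left(-7894 + M\right) = 20808 - \left(-7894 - \frac{35693}{11898}\right) = 20808 - - \frac{93958505}{11898} = 20808 + \frac{93958505}{11898} = \frac{341532089}{11898}$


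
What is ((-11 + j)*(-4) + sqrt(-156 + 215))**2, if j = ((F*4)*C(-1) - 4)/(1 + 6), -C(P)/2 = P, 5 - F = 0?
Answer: 29787/49 + 328*sqrt(59)/7 ≈ 967.81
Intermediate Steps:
F = 5 (F = 5 - 1*0 = 5 + 0 = 5)
C(P) = -2*P
j = 36/7 (j = ((5*4)*(-2*(-1)) - 4)/(1 + 6) = (20*2 - 4)/7 = (40 - 4)*(1/7) = 36*(1/7) = 36/7 ≈ 5.1429)
((-11 + j)*(-4) + sqrt(-156 + 215))**2 = ((-11 + 36/7)*(-4) + sqrt(-156 + 215))**2 = (-41/7*(-4) + sqrt(59))**2 = (164/7 + sqrt(59))**2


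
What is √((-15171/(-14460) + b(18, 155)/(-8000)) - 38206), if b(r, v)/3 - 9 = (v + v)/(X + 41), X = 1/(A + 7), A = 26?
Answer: I*√10170238513716482610/16315700 ≈ 195.46*I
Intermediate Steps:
X = 1/33 (X = 1/(26 + 7) = 1/33 ≈ 0.030303)
b(r, v) = 27 + 99*v/677 (b(r, v) = 27 + 3*((v + v)/(1/33 + 41)) = 27 + 3*((2*v)/(1354/33)) = 27 + 3*((2*v)*(33/1354)) = 27 + 3*(33*v/677) = 27 + 99*v/677)
√((-15171/(-14460) + b(18, 155)/(-8000)) - 38206) = √((-15171/(-14460) + (27 + (99/677)*155)/(-8000)) - 38206) = √((-15171*(-1/14460) + (27 + 15345/677)*(-1/8000)) - 38206) = √((5057/4820 + (33624/677)*(-1/8000)) - 38206) = √((5057/4820 - 4203/677000) - 38206) = √(170166527/163157000 - 38206) = √(-6233406175473/163157000) = I*√10170238513716482610/16315700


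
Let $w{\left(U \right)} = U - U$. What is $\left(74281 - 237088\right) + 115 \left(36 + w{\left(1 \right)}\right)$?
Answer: $-158667$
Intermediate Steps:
$w{\left(U \right)} = 0$
$\left(74281 - 237088\right) + 115 \left(36 + w{\left(1 \right)}\right) = \left(74281 - 237088\right) + 115 \left(36 + 0\right) = -162807 + 115 \cdot 36 = -162807 + 4140 = -158667$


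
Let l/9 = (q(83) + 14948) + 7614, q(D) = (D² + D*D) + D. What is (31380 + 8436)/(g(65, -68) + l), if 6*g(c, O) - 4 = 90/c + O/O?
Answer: 3105648/25569029 ≈ 0.12146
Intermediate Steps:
q(D) = D + 2*D² (q(D) = (D² + D²) + D = 2*D² + D = D + 2*D²)
l = 327807 (l = 9*((83*(1 + 2*83) + 14948) + 7614) = 9*((83*(1 + 166) + 14948) + 7614) = 9*((83*167 + 14948) + 7614) = 9*((13861 + 14948) + 7614) = 9*(28809 + 7614) = 9*36423 = 327807)
g(c, O) = ⅚ + 15/c (g(c, O) = ⅔ + (90/c + O/O)/6 = ⅔ + (90/c + 1)/6 = ⅔ + (1 + 90/c)/6 = ⅔ + (⅙ + 15/c) = ⅚ + 15/c)
(31380 + 8436)/(g(65, -68) + l) = (31380 + 8436)/((⅚ + 15/65) + 327807) = 39816/((⅚ + 15*(1/65)) + 327807) = 39816/((⅚ + 3/13) + 327807) = 39816/(83/78 + 327807) = 39816/(25569029/78) = 39816*(78/25569029) = 3105648/25569029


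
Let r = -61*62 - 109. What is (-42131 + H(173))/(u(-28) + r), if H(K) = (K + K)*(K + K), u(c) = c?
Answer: -77585/3919 ≈ -19.797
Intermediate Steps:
r = -3891 (r = -3782 - 109 = -3891)
H(K) = 4*K² (H(K) = (2*K)*(2*K) = 4*K²)
(-42131 + H(173))/(u(-28) + r) = (-42131 + 4*173²)/(-28 - 3891) = (-42131 + 4*29929)/(-3919) = (-42131 + 119716)*(-1/3919) = 77585*(-1/3919) = -77585/3919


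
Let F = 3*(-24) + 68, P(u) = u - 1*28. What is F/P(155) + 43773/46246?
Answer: 5374187/5873242 ≈ 0.91503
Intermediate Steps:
P(u) = -28 + u (P(u) = u - 28 = -28 + u)
F = -4 (F = -72 + 68 = -4)
F/P(155) + 43773/46246 = -4/(-28 + 155) + 43773/46246 = -4/127 + 43773*(1/46246) = -4*1/127 + 43773/46246 = -4/127 + 43773/46246 = 5374187/5873242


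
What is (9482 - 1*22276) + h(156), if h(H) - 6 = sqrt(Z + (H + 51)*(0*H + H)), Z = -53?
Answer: -12788 + sqrt(32239) ≈ -12608.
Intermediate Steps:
h(H) = 6 + sqrt(-53 + H*(51 + H)) (h(H) = 6 + sqrt(-53 + (H + 51)*(0*H + H)) = 6 + sqrt(-53 + (51 + H)*(0 + H)) = 6 + sqrt(-53 + (51 + H)*H) = 6 + sqrt(-53 + H*(51 + H)))
(9482 - 1*22276) + h(156) = (9482 - 1*22276) + (6 + sqrt(-53 + 156**2 + 51*156)) = (9482 - 22276) + (6 + sqrt(-53 + 24336 + 7956)) = -12794 + (6 + sqrt(32239)) = -12788 + sqrt(32239)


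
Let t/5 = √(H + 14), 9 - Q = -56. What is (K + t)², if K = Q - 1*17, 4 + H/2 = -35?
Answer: 704 + 3840*I ≈ 704.0 + 3840.0*I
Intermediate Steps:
H = -78 (H = -8 + 2*(-35) = -8 - 70 = -78)
Q = 65 (Q = 9 - 1*(-56) = 9 + 56 = 65)
K = 48 (K = 65 - 1*17 = 65 - 17 = 48)
t = 40*I (t = 5*√(-78 + 14) = 5*√(-64) = 5*(8*I) = 40*I ≈ 40.0*I)
(K + t)² = (48 + 40*I)²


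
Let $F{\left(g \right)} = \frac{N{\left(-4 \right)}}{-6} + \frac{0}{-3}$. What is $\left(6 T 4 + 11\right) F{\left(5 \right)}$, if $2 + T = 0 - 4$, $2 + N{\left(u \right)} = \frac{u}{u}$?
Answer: $- \frac{133}{6} \approx -22.167$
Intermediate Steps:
$N{\left(u \right)} = -1$ ($N{\left(u \right)} = -2 + \frac{u}{u} = -2 + 1 = -1$)
$F{\left(g \right)} = \frac{1}{6}$ ($F{\left(g \right)} = - \frac{1}{-6} + \frac{0}{-3} = \left(-1\right) \left(- \frac{1}{6}\right) + 0 \left(- \frac{1}{3}\right) = \frac{1}{6} + 0 = \frac{1}{6}$)
$T = -6$ ($T = -2 + \left(0 - 4\right) = -2 - 4 = -6$)
$\left(6 T 4 + 11\right) F{\left(5 \right)} = \left(6 \left(-6\right) 4 + 11\right) \frac{1}{6} = \left(\left(-36\right) 4 + 11\right) \frac{1}{6} = \left(-144 + 11\right) \frac{1}{6} = \left(-133\right) \frac{1}{6} = - \frac{133}{6}$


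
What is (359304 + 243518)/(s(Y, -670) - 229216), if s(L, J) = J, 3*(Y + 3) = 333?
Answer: -301411/114943 ≈ -2.6223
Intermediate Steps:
Y = 108 (Y = -3 + (1/3)*333 = -3 + 111 = 108)
(359304 + 243518)/(s(Y, -670) - 229216) = (359304 + 243518)/(-670 - 229216) = 602822/(-229886) = 602822*(-1/229886) = -301411/114943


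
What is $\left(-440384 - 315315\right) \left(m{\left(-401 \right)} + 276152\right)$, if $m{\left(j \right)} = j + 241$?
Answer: $-208566878408$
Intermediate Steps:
$m{\left(j \right)} = 241 + j$
$\left(-440384 - 315315\right) \left(m{\left(-401 \right)} + 276152\right) = \left(-440384 - 315315\right) \left(\left(241 - 401\right) + 276152\right) = - 755699 \left(-160 + 276152\right) = \left(-755699\right) 275992 = -208566878408$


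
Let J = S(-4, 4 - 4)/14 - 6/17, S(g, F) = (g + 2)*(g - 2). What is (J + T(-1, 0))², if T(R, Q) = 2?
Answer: 88804/14161 ≈ 6.2710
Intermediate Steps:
S(g, F) = (-2 + g)*(2 + g) (S(g, F) = (2 + g)*(-2 + g) = (-2 + g)*(2 + g))
J = 60/119 (J = (-4 + (-4)²)/14 - 6/17 = (-4 + 16)*(1/14) - 6*1/17 = 12*(1/14) - 6/17 = 6/7 - 6/17 = 60/119 ≈ 0.50420)
(J + T(-1, 0))² = (60/119 + 2)² = (298/119)² = 88804/14161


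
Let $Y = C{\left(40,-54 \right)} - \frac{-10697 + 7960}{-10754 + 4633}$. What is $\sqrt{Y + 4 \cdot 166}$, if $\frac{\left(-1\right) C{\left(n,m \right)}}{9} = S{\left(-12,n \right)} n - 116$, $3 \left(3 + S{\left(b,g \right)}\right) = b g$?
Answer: $\frac{\sqrt{2262518763531}}{6121} \approx 245.74$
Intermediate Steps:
$S{\left(b,g \right)} = -3 + \frac{b g}{3}$
$C{\left(n,m \right)} = 1044 - 9 n \left(-3 - 4 n\right)$ ($C{\left(n,m \right)} = - 9 \left(\left(-3 + \frac{1}{3} \left(-12\right) n\right) n - 116\right) = - 9 \left(\left(-3 - 4 n\right) n - 116\right) = - 9 \left(n \left(-3 - 4 n\right) - 116\right) = - 9 \left(-116 + n \left(-3 - 4 n\right)\right) = 1044 - 9 n \left(-3 - 4 n\right)$)
$Y = \frac{365567867}{6121}$ ($Y = \left(1044 + 9 \cdot 40 \left(3 + 4 \cdot 40\right)\right) - \frac{-10697 + 7960}{-10754 + 4633} = \left(1044 + 9 \cdot 40 \left(3 + 160\right)\right) - - \frac{2737}{-6121} = \left(1044 + 9 \cdot 40 \cdot 163\right) - \left(-2737\right) \left(- \frac{1}{6121}\right) = \left(1044 + 58680\right) - \frac{2737}{6121} = 59724 - \frac{2737}{6121} = \frac{365567867}{6121} \approx 59724.0$)
$\sqrt{Y + 4 \cdot 166} = \sqrt{\frac{365567867}{6121} + 4 \cdot 166} = \sqrt{\frac{365567867}{6121} + 664} = \sqrt{\frac{369632211}{6121}} = \frac{\sqrt{2262518763531}}{6121}$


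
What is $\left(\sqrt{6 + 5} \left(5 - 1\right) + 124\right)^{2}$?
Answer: $15552 + 992 \sqrt{11} \approx 18842.0$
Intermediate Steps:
$\left(\sqrt{6 + 5} \left(5 - 1\right) + 124\right)^{2} = \left(\sqrt{11} \cdot 4 + 124\right)^{2} = \left(4 \sqrt{11} + 124\right)^{2} = \left(124 + 4 \sqrt{11}\right)^{2}$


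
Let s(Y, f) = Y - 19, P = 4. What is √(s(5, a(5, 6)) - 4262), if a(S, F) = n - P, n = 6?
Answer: 2*I*√1069 ≈ 65.391*I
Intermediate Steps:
a(S, F) = 2 (a(S, F) = 6 - 1*4 = 6 - 4 = 2)
s(Y, f) = -19 + Y
√(s(5, a(5, 6)) - 4262) = √((-19 + 5) - 4262) = √(-14 - 4262) = √(-4276) = 2*I*√1069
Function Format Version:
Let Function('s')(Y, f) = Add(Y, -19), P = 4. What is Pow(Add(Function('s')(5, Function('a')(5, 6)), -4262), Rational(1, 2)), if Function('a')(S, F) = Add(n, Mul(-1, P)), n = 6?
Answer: Mul(2, I, Pow(1069, Rational(1, 2))) ≈ Mul(65.391, I)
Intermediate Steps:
Function('a')(S, F) = 2 (Function('a')(S, F) = Add(6, Mul(-1, 4)) = Add(6, -4) = 2)
Function('s')(Y, f) = Add(-19, Y)
Pow(Add(Function('s')(5, Function('a')(5, 6)), -4262), Rational(1, 2)) = Pow(Add(Add(-19, 5), -4262), Rational(1, 2)) = Pow(Add(-14, -4262), Rational(1, 2)) = Pow(-4276, Rational(1, 2)) = Mul(2, I, Pow(1069, Rational(1, 2)))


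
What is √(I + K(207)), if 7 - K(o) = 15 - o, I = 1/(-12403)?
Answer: 6*√850362083/12403 ≈ 14.107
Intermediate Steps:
I = -1/12403 ≈ -8.0626e-5
K(o) = -8 + o (K(o) = 7 - (15 - o) = 7 + (-15 + o) = -8 + o)
√(I + K(207)) = √(-1/12403 + (-8 + 207)) = √(-1/12403 + 199) = √(2468196/12403) = 6*√850362083/12403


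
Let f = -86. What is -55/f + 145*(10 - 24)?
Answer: -174525/86 ≈ -2029.4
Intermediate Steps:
-55/f + 145*(10 - 24) = -55/(-86) + 145*(10 - 24) = -55*(-1/86) + 145*(-14) = 55/86 - 2030 = -174525/86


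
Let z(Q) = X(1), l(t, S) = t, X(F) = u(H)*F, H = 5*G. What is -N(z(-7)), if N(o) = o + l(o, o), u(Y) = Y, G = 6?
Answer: -60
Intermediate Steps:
H = 30 (H = 5*6 = 30)
X(F) = 30*F
z(Q) = 30 (z(Q) = 30*1 = 30)
N(o) = 2*o (N(o) = o + o = 2*o)
-N(z(-7)) = -2*30 = -1*60 = -60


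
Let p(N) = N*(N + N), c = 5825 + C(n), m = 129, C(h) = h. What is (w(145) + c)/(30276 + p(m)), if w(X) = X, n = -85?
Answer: 5/54 ≈ 0.092593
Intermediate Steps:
c = 5740 (c = 5825 - 85 = 5740)
p(N) = 2*N² (p(N) = N*(2*N) = 2*N²)
(w(145) + c)/(30276 + p(m)) = (145 + 5740)/(30276 + 2*129²) = 5885/(30276 + 2*16641) = 5885/(30276 + 33282) = 5885/63558 = 5885*(1/63558) = 5/54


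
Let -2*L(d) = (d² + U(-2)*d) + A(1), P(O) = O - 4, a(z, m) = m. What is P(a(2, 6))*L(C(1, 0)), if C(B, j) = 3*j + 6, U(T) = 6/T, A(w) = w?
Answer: -19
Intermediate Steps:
C(B, j) = 6 + 3*j
P(O) = -4 + O
L(d) = -½ - d²/2 + 3*d/2 (L(d) = -((d² + (6/(-2))*d) + 1)/2 = -((d² + (6*(-½))*d) + 1)/2 = -((d² - 3*d) + 1)/2 = -(1 + d² - 3*d)/2 = -½ - d²/2 + 3*d/2)
P(a(2, 6))*L(C(1, 0)) = (-4 + 6)*(-½ - (6 + 3*0)²/2 + 3*(6 + 3*0)/2) = 2*(-½ - (6 + 0)²/2 + 3*(6 + 0)/2) = 2*(-½ - ½*6² + (3/2)*6) = 2*(-½ - ½*36 + 9) = 2*(-½ - 18 + 9) = 2*(-19/2) = -19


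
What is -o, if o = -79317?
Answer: 79317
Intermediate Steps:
-o = -1*(-79317) = 79317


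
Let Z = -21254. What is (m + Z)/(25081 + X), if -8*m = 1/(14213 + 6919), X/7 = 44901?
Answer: -115906975/1850825088 ≈ -0.062624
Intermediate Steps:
X = 314307 (X = 7*44901 = 314307)
m = -1/169056 (m = -1/(8*(14213 + 6919)) = -1/8/21132 = -1/8*1/21132 = -1/169056 ≈ -5.9152e-6)
(m + Z)/(25081 + X) = (-1/169056 - 21254)/(25081 + 314307) = -3593116225/169056/339388 = -3593116225/169056*1/339388 = -115906975/1850825088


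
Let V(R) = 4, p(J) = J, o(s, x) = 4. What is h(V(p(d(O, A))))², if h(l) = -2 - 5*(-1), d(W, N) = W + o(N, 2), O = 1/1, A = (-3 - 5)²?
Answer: 9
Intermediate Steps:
A = 64 (A = (-8)² = 64)
O = 1
d(W, N) = 4 + W (d(W, N) = W + 4 = 4 + W)
h(l) = 3 (h(l) = -2 + 5 = 3)
h(V(p(d(O, A))))² = 3² = 9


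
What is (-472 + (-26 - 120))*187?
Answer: -115566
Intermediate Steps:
(-472 + (-26 - 120))*187 = (-472 - 146)*187 = -618*187 = -115566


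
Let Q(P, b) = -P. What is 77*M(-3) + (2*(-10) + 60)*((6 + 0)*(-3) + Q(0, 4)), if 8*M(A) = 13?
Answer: -4759/8 ≈ -594.88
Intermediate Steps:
M(A) = 13/8 (M(A) = (⅛)*13 = 13/8)
77*M(-3) + (2*(-10) + 60)*((6 + 0)*(-3) + Q(0, 4)) = 77*(13/8) + (2*(-10) + 60)*((6 + 0)*(-3) - 1*0) = 1001/8 + (-20 + 60)*(6*(-3) + 0) = 1001/8 + 40*(-18 + 0) = 1001/8 + 40*(-18) = 1001/8 - 720 = -4759/8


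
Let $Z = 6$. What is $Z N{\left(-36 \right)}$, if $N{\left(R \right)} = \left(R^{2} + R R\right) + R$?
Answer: $15336$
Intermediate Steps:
$N{\left(R \right)} = R + 2 R^{2}$ ($N{\left(R \right)} = \left(R^{2} + R^{2}\right) + R = 2 R^{2} + R = R + 2 R^{2}$)
$Z N{\left(-36 \right)} = 6 \left(- 36 \left(1 + 2 \left(-36\right)\right)\right) = 6 \left(- 36 \left(1 - 72\right)\right) = 6 \left(\left(-36\right) \left(-71\right)\right) = 6 \cdot 2556 = 15336$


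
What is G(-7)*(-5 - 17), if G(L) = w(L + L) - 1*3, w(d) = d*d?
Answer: -4246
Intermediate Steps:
w(d) = d²
G(L) = -3 + 4*L² (G(L) = (L + L)² - 1*3 = (2*L)² - 3 = 4*L² - 3 = -3 + 4*L²)
G(-7)*(-5 - 17) = (-3 + 4*(-7)²)*(-5 - 17) = (-3 + 4*49)*(-22) = (-3 + 196)*(-22) = 193*(-22) = -4246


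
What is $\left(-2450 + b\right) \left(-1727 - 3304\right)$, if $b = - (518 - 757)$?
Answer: $11123541$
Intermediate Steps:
$b = 239$ ($b = \left(-1\right) \left(-239\right) = 239$)
$\left(-2450 + b\right) \left(-1727 - 3304\right) = \left(-2450 + 239\right) \left(-1727 - 3304\right) = \left(-2211\right) \left(-5031\right) = 11123541$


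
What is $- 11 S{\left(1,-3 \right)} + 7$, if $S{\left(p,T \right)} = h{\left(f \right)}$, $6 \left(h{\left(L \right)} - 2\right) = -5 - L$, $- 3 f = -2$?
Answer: $- \frac{83}{18} \approx -4.6111$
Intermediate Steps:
$f = \frac{2}{3}$ ($f = \left(- \frac{1}{3}\right) \left(-2\right) = \frac{2}{3} \approx 0.66667$)
$h{\left(L \right)} = \frac{7}{6} - \frac{L}{6}$ ($h{\left(L \right)} = 2 + \frac{-5 - L}{6} = 2 - \left(\frac{5}{6} + \frac{L}{6}\right) = \frac{7}{6} - \frac{L}{6}$)
$S{\left(p,T \right)} = \frac{19}{18}$ ($S{\left(p,T \right)} = \frac{7}{6} - \frac{1}{9} = \frac{19}{18}$)
$- 11 S{\left(1,-3 \right)} + 7 = \left(-11\right) \frac{19}{18} + 7 = - \frac{209}{18} + 7 = - \frac{83}{18}$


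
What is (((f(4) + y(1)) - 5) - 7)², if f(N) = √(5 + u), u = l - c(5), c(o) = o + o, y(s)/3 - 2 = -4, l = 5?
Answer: 324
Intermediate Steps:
y(s) = -6 (y(s) = 6 + 3*(-4) = 6 - 12 = -6)
c(o) = 2*o
u = -5 (u = 5 - 2*5 = 5 - 1*10 = 5 - 10 = -5)
f(N) = 0 (f(N) = √(5 - 5) = √0 = 0)
(((f(4) + y(1)) - 5) - 7)² = (((0 - 6) - 5) - 7)² = ((-6 - 5) - 7)² = (-11 - 7)² = (-18)² = 324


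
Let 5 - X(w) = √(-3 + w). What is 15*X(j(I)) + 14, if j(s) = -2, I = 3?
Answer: 89 - 15*I*√5 ≈ 89.0 - 33.541*I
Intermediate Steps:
X(w) = 5 - √(-3 + w)
15*X(j(I)) + 14 = 15*(5 - √(-3 - 2)) + 14 = 15*(5 - √(-5)) + 14 = 15*(5 - I*√5) + 14 = (75 - 15*I*√5) + 14 = 89 - 15*I*√5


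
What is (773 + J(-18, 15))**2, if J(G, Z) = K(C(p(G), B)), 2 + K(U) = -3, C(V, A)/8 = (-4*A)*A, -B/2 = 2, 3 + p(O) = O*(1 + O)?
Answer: 589824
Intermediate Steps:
p(O) = -3 + O*(1 + O)
B = -4 (B = -2*2 = -4)
C(V, A) = -32*A**2 (C(V, A) = 8*((-4*A)*A) = 8*(-4*A**2) = -32*A**2)
K(U) = -5 (K(U) = -2 - 3 = -5)
J(G, Z) = -5
(773 + J(-18, 15))**2 = (773 - 5)**2 = 768**2 = 589824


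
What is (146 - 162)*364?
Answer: -5824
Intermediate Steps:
(146 - 162)*364 = -16*364 = -5824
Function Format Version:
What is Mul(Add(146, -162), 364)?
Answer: -5824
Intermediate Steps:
Mul(Add(146, -162), 364) = Mul(-16, 364) = -5824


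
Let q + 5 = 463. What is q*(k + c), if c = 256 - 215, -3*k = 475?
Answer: -161216/3 ≈ -53739.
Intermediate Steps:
k = -475/3 (k = -⅓*475 = -475/3 ≈ -158.33)
c = 41
q = 458 (q = -5 + 463 = 458)
q*(k + c) = 458*(-475/3 + 41) = 458*(-352/3) = -161216/3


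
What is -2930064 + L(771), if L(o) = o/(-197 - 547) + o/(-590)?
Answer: -214363653659/73160 ≈ -2.9301e+6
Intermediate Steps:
L(o) = -667*o/219480 (L(o) = o/(-744) + o*(-1/590) = o*(-1/744) - o/590 = -o/744 - o/590 = -667*o/219480)
-2930064 + L(771) = -2930064 - 667/219480*771 = -2930064 - 171419/73160 = -214363653659/73160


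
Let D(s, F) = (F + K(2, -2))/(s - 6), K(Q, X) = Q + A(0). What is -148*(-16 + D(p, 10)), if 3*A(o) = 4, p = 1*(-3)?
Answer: 69856/27 ≈ 2587.3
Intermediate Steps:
p = -3
A(o) = 4/3 (A(o) = (⅓)*4 = 4/3)
K(Q, X) = 4/3 + Q (K(Q, X) = Q + 4/3 = 4/3 + Q)
D(s, F) = (10/3 + F)/(-6 + s) (D(s, F) = (F + (4/3 + 2))/(s - 6) = (F + 10/3)/(-6 + s) = (10/3 + F)/(-6 + s))
-148*(-16 + D(p, 10)) = -148*(-16 + (10/3 + 10)/(-6 - 3)) = -148*(-16 + (40/3)/(-9)) = -148*(-16 - ⅑*40/3) = -148*(-16 - 40/27) = -148*(-472/27) = 69856/27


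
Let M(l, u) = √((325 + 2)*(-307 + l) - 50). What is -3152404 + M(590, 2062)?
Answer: -3152404 + √92491 ≈ -3.1521e+6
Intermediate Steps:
M(l, u) = √(-100439 + 327*l) (M(l, u) = √(327*(-307 + l) - 50) = √((-100389 + 327*l) - 50) = √(-100439 + 327*l))
-3152404 + M(590, 2062) = -3152404 + √(-100439 + 327*590) = -3152404 + √(-100439 + 192930) = -3152404 + √92491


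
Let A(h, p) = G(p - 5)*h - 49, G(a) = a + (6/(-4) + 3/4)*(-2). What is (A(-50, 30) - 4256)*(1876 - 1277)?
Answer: -3372370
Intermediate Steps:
G(a) = 3/2 + a (G(a) = a + (6*(-1/4) + 3*(1/4))*(-2) = a + (-3/2 + 3/4)*(-2) = a - 3/4*(-2) = a + 3/2 = 3/2 + a)
A(h, p) = -49 + h*(-7/2 + p) (A(h, p) = (3/2 + (p - 5))*h - 49 = (3/2 + (-5 + p))*h - 49 = (-7/2 + p)*h - 49 = h*(-7/2 + p) - 49 = -49 + h*(-7/2 + p))
(A(-50, 30) - 4256)*(1876 - 1277) = ((-49 + (1/2)*(-50)*(-7 + 2*30)) - 4256)*(1876 - 1277) = ((-49 + (1/2)*(-50)*(-7 + 60)) - 4256)*599 = ((-49 + (1/2)*(-50)*53) - 4256)*599 = ((-49 - 1325) - 4256)*599 = (-1374 - 4256)*599 = -5630*599 = -3372370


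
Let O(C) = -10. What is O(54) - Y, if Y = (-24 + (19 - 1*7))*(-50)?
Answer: -610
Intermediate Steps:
Y = 600 (Y = (-24 + (19 - 7))*(-50) = (-24 + 12)*(-50) = -12*(-50) = 600)
O(54) - Y = -10 - 1*600 = -10 - 600 = -610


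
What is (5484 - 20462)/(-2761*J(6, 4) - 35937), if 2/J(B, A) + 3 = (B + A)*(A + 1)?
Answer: 703966/1694561 ≈ 0.41543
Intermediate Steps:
J(B, A) = 2/(-3 + (1 + A)*(A + B)) (J(B, A) = 2/(-3 + (B + A)*(A + 1)) = 2/(-3 + (A + B)*(1 + A)) = 2/(-3 + (1 + A)*(A + B)))
(5484 - 20462)/(-2761*J(6, 4) - 35937) = (5484 - 20462)/(-5522/(-3 + 4 + 6 + 4² + 4*6) - 35937) = -14978/(-5522/(-3 + 4 + 6 + 16 + 24) - 35937) = -14978/(-5522/47 - 35937) = -14978/(-1694561/47) = -14978*(-47/1694561) = 703966/1694561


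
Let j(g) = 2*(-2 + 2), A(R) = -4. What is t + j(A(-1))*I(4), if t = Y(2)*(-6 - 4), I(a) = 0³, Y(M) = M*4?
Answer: -80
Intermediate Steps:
Y(M) = 4*M
I(a) = 0
j(g) = 0 (j(g) = 2*0 = 0)
t = -80 (t = (4*2)*(-6 - 4) = 8*(-10) = -80)
t + j(A(-1))*I(4) = -80 + 0*0 = -80 + 0 = -80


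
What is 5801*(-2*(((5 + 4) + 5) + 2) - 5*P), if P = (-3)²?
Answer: -446677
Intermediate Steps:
P = 9
5801*(-2*(((5 + 4) + 5) + 2) - 5*P) = 5801*(-2*(((5 + 4) + 5) + 2) - 5*9) = 5801*(-2*((9 + 5) + 2) - 45) = 5801*(-2*(14 + 2) - 45) = 5801*(-2*16 - 45) = 5801*(-32 - 45) = 5801*(-77) = -446677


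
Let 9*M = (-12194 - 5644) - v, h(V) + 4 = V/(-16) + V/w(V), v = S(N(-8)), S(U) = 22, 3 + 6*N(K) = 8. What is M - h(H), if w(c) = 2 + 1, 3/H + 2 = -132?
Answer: -38214539/19296 ≈ -1980.4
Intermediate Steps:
N(K) = 5/6 (N(K) = -1/2 + (1/6)*8 = -1/2 + 4/3 = 5/6)
H = -3/134 (H = 3/(-2 - 132) = 3/(-134) = 3*(-1/134) = -3/134 ≈ -0.022388)
w(c) = 3
v = 22
h(V) = -4 + 13*V/48 (h(V) = -4 + (V/(-16) + V/3) = -4 + (V*(-1/16) + V*(1/3)) = -4 + (-V/16 + V/3) = -4 + 13*V/48)
M = -17860/9 (M = ((-12194 - 5644) - 1*22)/9 = (-17838 - 22)/9 = (1/9)*(-17860) = -17860/9 ≈ -1984.4)
M - h(H) = -17860/9 - (-4 + (13/48)*(-3/134)) = -17860/9 - (-4 - 13/2144) = -17860/9 - 1*(-8589/2144) = -17860/9 + 8589/2144 = -38214539/19296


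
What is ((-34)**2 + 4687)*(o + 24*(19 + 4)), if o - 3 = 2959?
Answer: 20532302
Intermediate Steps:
o = 2962 (o = 3 + 2959 = 2962)
((-34)**2 + 4687)*(o + 24*(19 + 4)) = ((-34)**2 + 4687)*(2962 + 24*(19 + 4)) = (1156 + 4687)*(2962 + 24*23) = 5843*(2962 + 552) = 5843*3514 = 20532302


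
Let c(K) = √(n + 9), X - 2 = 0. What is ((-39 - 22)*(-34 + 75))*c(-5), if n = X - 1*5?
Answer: -2501*√6 ≈ -6126.2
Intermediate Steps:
X = 2 (X = 2 + 0 = 2)
n = -3 (n = 2 - 1*5 = 2 - 5 = -3)
c(K) = √6 (c(K) = √(-3 + 9) = √6)
((-39 - 22)*(-34 + 75))*c(-5) = ((-39 - 22)*(-34 + 75))*√6 = (-61*41)*√6 = -2501*√6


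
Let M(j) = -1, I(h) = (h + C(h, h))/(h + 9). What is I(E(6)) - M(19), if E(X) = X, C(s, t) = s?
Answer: 9/5 ≈ 1.8000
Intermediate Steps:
I(h) = 2*h/(9 + h) (I(h) = (h + h)/(h + 9) = (2*h)/(9 + h) = 2*h/(9 + h))
I(E(6)) - M(19) = 2*6/(9 + 6) - 1*(-1) = 2*6/15 + 1 = 2*6*(1/15) + 1 = ⅘ + 1 = 9/5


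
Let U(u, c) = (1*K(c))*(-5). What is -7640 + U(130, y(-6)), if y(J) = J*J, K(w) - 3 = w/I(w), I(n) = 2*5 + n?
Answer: -176155/23 ≈ -7658.9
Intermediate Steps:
I(n) = 10 + n
K(w) = 3 + w/(10 + w)
y(J) = J**2
U(u, c) = -10*(15 + 2*c)/(10 + c) (U(u, c) = (1*(2*(15 + 2*c)/(10 + c)))*(-5) = (2*(15 + 2*c)/(10 + c))*(-5) = -10*(15 + 2*c)/(10 + c))
-7640 + U(130, y(-6)) = -7640 + 10*(-15 - 2*(-6)**2)/(10 + (-6)**2) = -7640 + 10*(-15 - 2*36)/(10 + 36) = -7640 + 10*(-15 - 72)/46 = -7640 + 10*(1/46)*(-87) = -7640 - 435/23 = -176155/23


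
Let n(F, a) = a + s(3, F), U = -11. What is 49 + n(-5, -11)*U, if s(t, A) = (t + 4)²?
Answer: -369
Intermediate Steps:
s(t, A) = (4 + t)²
n(F, a) = 49 + a (n(F, a) = a + (4 + 3)² = a + 7² = a + 49 = 49 + a)
49 + n(-5, -11)*U = 49 + (49 - 11)*(-11) = 49 + 38*(-11) = 49 - 418 = -369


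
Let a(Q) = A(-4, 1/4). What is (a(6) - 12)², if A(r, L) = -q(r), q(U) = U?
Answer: 64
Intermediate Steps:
A(r, L) = -r
a(Q) = 4 (a(Q) = -1*(-4) = 4)
(a(6) - 12)² = (4 - 12)² = (-8)² = 64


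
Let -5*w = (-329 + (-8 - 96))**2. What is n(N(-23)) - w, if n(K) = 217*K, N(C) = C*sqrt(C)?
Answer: 187489/5 - 4991*I*sqrt(23) ≈ 37498.0 - 23936.0*I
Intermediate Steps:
N(C) = C**(3/2)
w = -187489/5 (w = -(-329 + (-8 - 96))**2/5 = -(-329 - 104)**2/5 = -1/5*(-433)**2 = -1/5*187489 = -187489/5 ≈ -37498.)
n(N(-23)) - w = 217*(-23)**(3/2) - 1*(-187489/5) = 217*(-23*I*sqrt(23)) + 187489/5 = -4991*I*sqrt(23) + 187489/5 = 187489/5 - 4991*I*sqrt(23)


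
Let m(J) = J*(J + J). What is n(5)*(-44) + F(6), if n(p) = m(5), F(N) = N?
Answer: -2194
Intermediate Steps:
m(J) = 2*J² (m(J) = J*(2*J) = 2*J²)
n(p) = 50 (n(p) = 2*5² = 2*25 = 50)
n(5)*(-44) + F(6) = 50*(-44) + 6 = -2200 + 6 = -2194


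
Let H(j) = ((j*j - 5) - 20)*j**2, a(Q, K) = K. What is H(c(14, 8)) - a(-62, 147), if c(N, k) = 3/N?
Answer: -5691171/38416 ≈ -148.15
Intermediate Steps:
H(j) = j**2*(-25 + j**2) (H(j) = ((j**2 - 5) - 20)*j**2 = ((-5 + j**2) - 20)*j**2 = (-25 + j**2)*j**2 = j**2*(-25 + j**2))
H(c(14, 8)) - a(-62, 147) = (3/14)**2*(-25 + (3/14)**2) - 1*147 = (3*(1/14))**2*(-25 + (3*(1/14))**2) - 147 = (3/14)**2*(-25 + (3/14)**2) - 147 = 9*(-25 + 9/196)/196 - 147 = (9/196)*(-4891/196) - 147 = -44019/38416 - 147 = -5691171/38416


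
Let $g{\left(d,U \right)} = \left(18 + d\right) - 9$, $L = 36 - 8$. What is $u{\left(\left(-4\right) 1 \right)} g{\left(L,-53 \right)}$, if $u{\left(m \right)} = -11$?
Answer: $-407$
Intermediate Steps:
$L = 28$
$g{\left(d,U \right)} = 9 + d$
$u{\left(\left(-4\right) 1 \right)} g{\left(L,-53 \right)} = - 11 \left(9 + 28\right) = \left(-11\right) 37 = -407$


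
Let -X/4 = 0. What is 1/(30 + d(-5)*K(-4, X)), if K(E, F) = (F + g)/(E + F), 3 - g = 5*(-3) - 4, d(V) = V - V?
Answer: 1/30 ≈ 0.033333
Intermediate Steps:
X = 0 (X = -4*0 = 0)
d(V) = 0
g = 22 (g = 3 - (5*(-3) - 4) = 3 - (-15 - 4) = 3 - 1*(-19) = 3 + 19 = 22)
K(E, F) = (22 + F)/(E + F) (K(E, F) = (F + 22)/(E + F) = (22 + F)/(E + F))
1/(30 + d(-5)*K(-4, X)) = 1/(30 + 0*((22 + 0)/(-4 + 0))) = 1/(30 + 0*(22/(-4))) = 1/(30 + 0*(-1/4*22)) = 1/(30 + 0*(-11/2)) = 1/(30 + 0) = 1/30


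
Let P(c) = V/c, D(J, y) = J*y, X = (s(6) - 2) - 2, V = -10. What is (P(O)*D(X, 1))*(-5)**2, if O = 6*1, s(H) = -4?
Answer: 1000/3 ≈ 333.33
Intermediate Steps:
O = 6
X = -8 (X = (-4 - 2) - 2 = -6 - 2 = -8)
P(c) = -10/c
(P(O)*D(X, 1))*(-5)**2 = ((-10/6)*(-8*1))*(-5)**2 = (-10*1/6*(-8))*25 = -5/3*(-8)*25 = (40/3)*25 = 1000/3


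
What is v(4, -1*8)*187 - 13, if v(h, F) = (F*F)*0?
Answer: -13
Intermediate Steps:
v(h, F) = 0 (v(h, F) = F**2*0 = 0)
v(4, -1*8)*187 - 13 = 0*187 - 13 = 0 - 13 = -13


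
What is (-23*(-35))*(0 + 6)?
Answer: 4830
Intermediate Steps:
(-23*(-35))*(0 + 6) = 805*6 = 4830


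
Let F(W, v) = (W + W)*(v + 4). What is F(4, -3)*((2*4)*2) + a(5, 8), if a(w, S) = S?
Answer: 136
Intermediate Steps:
F(W, v) = 2*W*(4 + v) (F(W, v) = (2*W)*(4 + v) = 2*W*(4 + v))
F(4, -3)*((2*4)*2) + a(5, 8) = (2*4*(4 - 3))*((2*4)*2) + 8 = (2*4*1)*(8*2) + 8 = 8*16 + 8 = 128 + 8 = 136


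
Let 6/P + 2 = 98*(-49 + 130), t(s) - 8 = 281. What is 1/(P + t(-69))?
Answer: 3968/1146755 ≈ 0.0034602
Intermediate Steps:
t(s) = 289 (t(s) = 8 + 281 = 289)
P = 3/3968 (P = 6/(-2 + 98*(-49 + 130)) = 6/(-2 + 98*81) = 6/(-2 + 7938) = 6/7936 = 6*(1/7936) = 3/3968 ≈ 0.00075605)
1/(P + t(-69)) = 1/(3/3968 + 289) = 1/(1146755/3968) = 3968/1146755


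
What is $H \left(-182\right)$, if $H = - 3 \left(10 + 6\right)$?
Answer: $8736$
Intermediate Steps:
$H = -48$ ($H = \left(-3\right) 16 = -48$)
$H \left(-182\right) = \left(-48\right) \left(-182\right) = 8736$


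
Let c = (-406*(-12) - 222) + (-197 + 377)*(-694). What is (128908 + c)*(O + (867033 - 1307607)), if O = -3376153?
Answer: -32968887826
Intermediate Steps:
c = -120270 (c = (4872 - 222) + 180*(-694) = 4650 - 124920 = -120270)
(128908 + c)*(O + (867033 - 1307607)) = (128908 - 120270)*(-3376153 + (867033 - 1307607)) = 8638*(-3376153 - 440574) = 8638*(-3816727) = -32968887826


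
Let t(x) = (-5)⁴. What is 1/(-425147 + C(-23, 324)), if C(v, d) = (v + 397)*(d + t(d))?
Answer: -1/70221 ≈ -1.4241e-5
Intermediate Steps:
t(x) = 625
C(v, d) = (397 + v)*(625 + d) (C(v, d) = (v + 397)*(d + 625) = (397 + v)*(625 + d))
1/(-425147 + C(-23, 324)) = 1/(-425147 + (248125 + 397*324 + 625*(-23) + 324*(-23))) = 1/(-425147 + (248125 + 128628 - 14375 - 7452)) = 1/(-425147 + 354926) = 1/(-70221) = -1/70221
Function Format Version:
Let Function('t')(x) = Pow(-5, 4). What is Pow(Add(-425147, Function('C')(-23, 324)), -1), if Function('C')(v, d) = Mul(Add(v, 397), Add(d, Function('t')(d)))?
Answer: Rational(-1, 70221) ≈ -1.4241e-5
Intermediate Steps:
Function('t')(x) = 625
Function('C')(v, d) = Mul(Add(397, v), Add(625, d)) (Function('C')(v, d) = Mul(Add(v, 397), Add(d, 625)) = Mul(Add(397, v), Add(625, d)))
Pow(Add(-425147, Function('C')(-23, 324)), -1) = Pow(Add(-425147, Add(248125, Mul(397, 324), Mul(625, -23), Mul(324, -23))), -1) = Pow(Add(-425147, Add(248125, 128628, -14375, -7452)), -1) = Pow(Add(-425147, 354926), -1) = Pow(-70221, -1) = Rational(-1, 70221)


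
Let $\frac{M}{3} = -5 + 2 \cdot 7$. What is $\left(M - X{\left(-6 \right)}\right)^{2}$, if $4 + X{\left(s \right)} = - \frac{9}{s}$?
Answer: $\frac{3481}{4} \approx 870.25$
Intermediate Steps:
$X{\left(s \right)} = -4 - \frac{9}{s}$
$M = 27$ ($M = 3 \left(-5 + 2 \cdot 7\right) = 3 \left(-5 + 14\right) = 3 \cdot 9 = 27$)
$\left(M - X{\left(-6 \right)}\right)^{2} = \left(27 - \left(-4 - \frac{9}{-6}\right)\right)^{2} = \left(27 - \left(-4 - - \frac{3}{2}\right)\right)^{2} = \left(27 - \left(-4 + \frac{3}{2}\right)\right)^{2} = \left(27 - - \frac{5}{2}\right)^{2} = \left(27 + \frac{5}{2}\right)^{2} = \left(\frac{59}{2}\right)^{2} = \frac{3481}{4}$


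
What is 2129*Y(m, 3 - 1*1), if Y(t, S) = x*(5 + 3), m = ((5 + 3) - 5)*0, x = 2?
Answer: 34064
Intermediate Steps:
m = 0 (m = (8 - 5)*0 = 3*0 = 0)
Y(t, S) = 16 (Y(t, S) = 2*(5 + 3) = 2*8 = 16)
2129*Y(m, 3 - 1*1) = 2129*16 = 34064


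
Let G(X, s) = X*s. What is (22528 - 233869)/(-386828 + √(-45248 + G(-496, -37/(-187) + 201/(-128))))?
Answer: 122301914056608/223855375442291 + 422682*I*√24935562498/223855375442291 ≈ 0.54634 + 0.00029816*I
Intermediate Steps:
(22528 - 233869)/(-386828 + √(-45248 + G(-496, -37/(-187) + 201/(-128)))) = (22528 - 233869)/(-386828 + √(-45248 - 496*(-37/(-187) + 201/(-128)))) = -211341/(-386828 + √(-45248 - 496*(-37*(-1/187) + 201*(-1/128)))) = -211341/(-386828 + √(-45248 - 496*(37/187 - 201/128))) = -211341/(-386828 + √(-45248 - 496*(-32851/23936))) = -211341/(-386828 + √(-45248 + 1018381/1496)) = -211341/(-386828 + √(-66672627/1496)) = -211341/(-386828 + I*√24935562498/748)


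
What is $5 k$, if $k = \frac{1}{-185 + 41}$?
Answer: $- \frac{5}{144} \approx -0.034722$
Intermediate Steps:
$k = - \frac{1}{144}$ ($k = \frac{1}{-144} = - \frac{1}{144} \approx -0.0069444$)
$5 k = 5 \left(- \frac{1}{144}\right) = - \frac{5}{144}$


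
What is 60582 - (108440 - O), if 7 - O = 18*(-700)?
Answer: -35251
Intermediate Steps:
O = 12607 (O = 7 - 18*(-700) = 7 - 1*(-12600) = 7 + 12600 = 12607)
60582 - (108440 - O) = 60582 - (108440 - 1*12607) = 60582 - (108440 - 12607) = 60582 - 1*95833 = 60582 - 95833 = -35251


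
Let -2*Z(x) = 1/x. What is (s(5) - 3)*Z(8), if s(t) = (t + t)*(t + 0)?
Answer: -47/16 ≈ -2.9375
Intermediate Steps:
s(t) = 2*t² (s(t) = (2*t)*t = 2*t²)
Z(x) = -1/(2*x)
(s(5) - 3)*Z(8) = (2*5² - 3)*(-½/8) = (2*25 - 3)*(-½*⅛) = (50 - 3)*(-1/16) = 47*(-1/16) = -47/16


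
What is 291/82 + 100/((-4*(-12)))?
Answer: 2771/492 ≈ 5.6321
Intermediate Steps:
291/82 + 100/((-4*(-12))) = 291*(1/82) + 100/48 = 291/82 + 100*(1/48) = 291/82 + 25/12 = 2771/492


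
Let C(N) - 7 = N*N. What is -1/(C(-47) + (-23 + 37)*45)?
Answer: -1/2846 ≈ -0.00035137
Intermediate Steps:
C(N) = 7 + N**2 (C(N) = 7 + N*N = 7 + N**2)
-1/(C(-47) + (-23 + 37)*45) = -1/((7 + (-47)**2) + (-23 + 37)*45) = -1/((7 + 2209) + 14*45) = -1/(2216 + 630) = -1/2846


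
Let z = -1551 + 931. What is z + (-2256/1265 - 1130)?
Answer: -2216006/1265 ≈ -1751.8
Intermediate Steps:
z = -620
z + (-2256/1265 - 1130) = -620 + (-2256/1265 - 1130) = -620 - 1431706/1265 = -2216006/1265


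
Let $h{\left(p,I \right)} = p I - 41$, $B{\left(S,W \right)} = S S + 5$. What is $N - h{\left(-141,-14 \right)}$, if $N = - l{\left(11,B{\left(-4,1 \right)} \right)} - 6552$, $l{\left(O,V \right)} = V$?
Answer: $-8506$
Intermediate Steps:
$B{\left(S,W \right)} = 5 + S^{2}$ ($B{\left(S,W \right)} = S^{2} + 5 = 5 + S^{2}$)
$h{\left(p,I \right)} = -41 + I p$ ($h{\left(p,I \right)} = I p - 41 = -41 + I p$)
$N = -6573$ ($N = - (5 + \left(-4\right)^{2}) - 6552 = - (5 + 16) - 6552 = \left(-1\right) 21 - 6552 = -21 - 6552 = -6573$)
$N - h{\left(-141,-14 \right)} = -6573 - \left(-41 - -1974\right) = -6573 - \left(-41 + 1974\right) = -6573 - 1933 = -8506$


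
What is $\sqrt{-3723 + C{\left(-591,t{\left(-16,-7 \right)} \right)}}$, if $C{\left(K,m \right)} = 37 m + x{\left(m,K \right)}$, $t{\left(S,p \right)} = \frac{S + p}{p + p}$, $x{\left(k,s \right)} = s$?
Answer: $\frac{i \sqrt{833630}}{14} \approx 65.217 i$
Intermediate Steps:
$t{\left(S,p \right)} = \frac{S + p}{2 p}$
$C{\left(K,m \right)} = K + 37 m$ ($C{\left(K,m \right)} = 37 m + K = K + 37 m$)
$\sqrt{-3723 + C{\left(-591,t{\left(-16,-7 \right)} \right)}} = \sqrt{-3723 - \left(591 - 37 \frac{-16 - 7}{2 \left(-7\right)}\right)} = \sqrt{-3723 - \left(591 - 37 \cdot \frac{1}{2} \left(- \frac{1}{7}\right) \left(-23\right)\right)} = \sqrt{-3723 + \left(-591 + 37 \cdot \frac{23}{14}\right)} = \sqrt{-3723 + \left(-591 + \frac{851}{14}\right)} = \sqrt{-3723 - \frac{7423}{14}} = \sqrt{- \frac{59545}{14}} = \frac{i \sqrt{833630}}{14}$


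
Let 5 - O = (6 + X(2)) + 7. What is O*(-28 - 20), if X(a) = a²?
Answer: 576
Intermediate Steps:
O = -12 (O = 5 - ((6 + 2²) + 7) = 5 - ((6 + 4) + 7) = 5 - (10 + 7) = 5 - 1*17 = 5 - 17 = -12)
O*(-28 - 20) = -12*(-28 - 20) = -12*(-48) = 576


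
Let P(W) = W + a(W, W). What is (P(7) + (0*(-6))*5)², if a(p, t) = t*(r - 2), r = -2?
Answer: 441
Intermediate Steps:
a(p, t) = -4*t (a(p, t) = t*(-2 - 2) = t*(-4) = -4*t)
P(W) = -3*W (P(W) = W - 4*W = -3*W)
(P(7) + (0*(-6))*5)² = (-3*7 + (0*(-6))*5)² = (-21 + 0*5)² = (-21 + 0)² = (-21)² = 441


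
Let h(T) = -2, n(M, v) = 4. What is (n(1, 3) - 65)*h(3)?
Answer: 122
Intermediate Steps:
(n(1, 3) - 65)*h(3) = (4 - 65)*(-2) = -61*(-2) = 122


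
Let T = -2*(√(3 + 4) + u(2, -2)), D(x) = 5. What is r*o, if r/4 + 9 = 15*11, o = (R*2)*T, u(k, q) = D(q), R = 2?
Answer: -24960 - 4992*√7 ≈ -38168.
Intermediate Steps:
u(k, q) = 5
T = -10 - 2*√7 (T = -2*(√(3 + 4) + 5) = -2*(√7 + 5) = -2*(5 + √7) = -10 - 2*√7 ≈ -15.292)
o = -40 - 8*√7 (o = (2*2)*(-10 - 2*√7) = 4*(-10 - 2*√7) = -40 - 8*√7 ≈ -61.166)
r = 624 (r = -36 + 4*(15*11) = -36 + 4*165 = -36 + 660 = 624)
r*o = 624*(-40 - 8*√7) = -24960 - 4992*√7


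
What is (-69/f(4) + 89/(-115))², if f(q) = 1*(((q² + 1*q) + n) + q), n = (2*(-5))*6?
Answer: 2486929/1904400 ≈ 1.3059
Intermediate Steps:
n = -60 (n = -10*6 = -60)
f(q) = -60 + q² + 2*q (f(q) = 1*(((q² + 1*q) - 60) + q) = 1*(((q² + q) - 60) + q) = 1*(((q + q²) - 60) + q) = 1*((-60 + q + q²) + q) = 1*(-60 + q² + 2*q) = -60 + q² + 2*q)
(-69/f(4) + 89/(-115))² = (-69/(-60 + 4² + 2*4) + 89/(-115))² = (-69/(-60 + 16 + 8) + 89*(-1/115))² = (-69/(-36) - 89/115)² = (-69*(-1/36) - 89/115)² = (23/12 - 89/115)² = (1577/1380)² = 2486929/1904400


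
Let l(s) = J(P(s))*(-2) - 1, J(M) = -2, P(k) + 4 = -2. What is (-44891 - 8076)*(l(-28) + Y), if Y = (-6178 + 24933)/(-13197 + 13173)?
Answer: 989582461/24 ≈ 4.1233e+7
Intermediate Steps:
P(k) = -6 (P(k) = -4 - 2 = -6)
Y = -18755/24 (Y = 18755/(-24) = 18755*(-1/24) = -18755/24 ≈ -781.46)
l(s) = 3 (l(s) = -2*(-2) - 1 = 4 - 1 = 3)
(-44891 - 8076)*(l(-28) + Y) = (-44891 - 8076)*(3 - 18755/24) = -52967*(-18683/24) = 989582461/24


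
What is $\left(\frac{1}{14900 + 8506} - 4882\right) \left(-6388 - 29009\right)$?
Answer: $\frac{1348249205709}{7802} \approx 1.7281 \cdot 10^{8}$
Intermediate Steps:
$\left(\frac{1}{14900 + 8506} - 4882\right) \left(-6388 - 29009\right) = \left(\frac{1}{23406} - 4882\right) \left(-35397\right) = \left(- \frac{114268091}{23406}\right) \left(-35397\right) = \frac{1348249205709}{7802}$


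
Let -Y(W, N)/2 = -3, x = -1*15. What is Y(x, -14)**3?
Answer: 216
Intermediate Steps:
x = -15
Y(W, N) = 6 (Y(W, N) = -2*(-3) = 6)
Y(x, -14)**3 = 6**3 = 216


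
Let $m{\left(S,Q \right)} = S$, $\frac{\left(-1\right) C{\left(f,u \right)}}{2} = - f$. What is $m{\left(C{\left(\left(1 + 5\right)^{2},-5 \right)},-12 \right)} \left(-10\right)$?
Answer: $-720$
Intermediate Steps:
$C{\left(f,u \right)} = 2 f$ ($C{\left(f,u \right)} = - 2 \left(- f\right) = 2 f$)
$m{\left(C{\left(\left(1 + 5\right)^{2},-5 \right)},-12 \right)} \left(-10\right) = 2 \left(1 + 5\right)^{2} \left(-10\right) = 2 \cdot 6^{2} \left(-10\right) = 2 \cdot 36 \left(-10\right) = 72 \left(-10\right) = -720$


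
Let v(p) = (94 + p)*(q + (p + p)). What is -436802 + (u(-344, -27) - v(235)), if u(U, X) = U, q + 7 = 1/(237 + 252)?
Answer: -288252626/489 ≈ -5.8947e+5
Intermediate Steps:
q = -3422/489 (q = -7 + 1/(237 + 252) = -7 + 1/489 = -3422/489 ≈ -6.9980)
v(p) = (94 + p)*(-3422/489 + 2*p) (v(p) = (94 + p)*(-3422/489 + (p + p)) = (94 + p)*(-3422/489 + 2*p))
-436802 + (u(-344, -27) - v(235)) = -436802 + (-344 - (-321668/489 + 2*235**2 + (88510/489)*235)) = -436802 + (-344 - (-321668/489 + 2*55225 + 20799850/489)) = -436802 + (-344 - (-321668/489 + 110450 + 20799850/489)) = -436802 + (-344 - 1*74488232/489) = -436802 + (-344 - 74488232/489) = -436802 - 74656448/489 = -288252626/489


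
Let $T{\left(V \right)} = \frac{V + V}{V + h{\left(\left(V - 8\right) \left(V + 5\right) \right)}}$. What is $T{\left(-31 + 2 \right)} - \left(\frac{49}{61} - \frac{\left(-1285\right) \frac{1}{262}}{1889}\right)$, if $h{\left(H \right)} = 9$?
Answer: $\frac{158054068}{75474995} \approx 2.0941$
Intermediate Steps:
$T{\left(V \right)} = \frac{2 V}{9 + V}$ ($T{\left(V \right)} = \frac{V + V}{V + 9} = \frac{2 V}{9 + V}$)
$T{\left(-31 + 2 \right)} - \left(\frac{49}{61} - \frac{\left(-1285\right) \frac{1}{262}}{1889}\right) = \frac{2 \left(-31 + 2\right)}{9 + \left(-31 + 2\right)} - \left(\frac{49}{61} - \frac{\left(-1285\right) \frac{1}{262}}{1889}\right) = 2 \left(-29\right) \frac{1}{9 - 29} - \left(\frac{49}{61} - \left(-1285\right) \frac{1}{262} \cdot \frac{1}{1889}\right) = 2 \left(-29\right) \frac{1}{-20} - \frac{24329367}{30189998} = 2 \left(-29\right) \left(- \frac{1}{20}\right) - \frac{24329367}{30189998} = \frac{29}{10} - \frac{24329367}{30189998} = \frac{158054068}{75474995}$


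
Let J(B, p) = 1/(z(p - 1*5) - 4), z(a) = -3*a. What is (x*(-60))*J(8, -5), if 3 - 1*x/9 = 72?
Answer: 18630/13 ≈ 1433.1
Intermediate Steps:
J(B, p) = 1/(11 - 3*p) (J(B, p) = 1/(-3*(p - 1*5) - 4) = 1/(-3*(p - 5) - 4) = 1/(-3*(-5 + p) - 4) = 1/((15 - 3*p) - 4) = 1/(11 - 3*p))
x = -621 (x = 27 - 9*72 = 27 - 648 = -621)
(x*(-60))*J(8, -5) = (-621*(-60))*(-1/(-11 + 3*(-5))) = 37260*(-1/(-11 - 15)) = 37260*(-1/(-26)) = 37260*(-1*(-1/26)) = 37260*(1/26) = 18630/13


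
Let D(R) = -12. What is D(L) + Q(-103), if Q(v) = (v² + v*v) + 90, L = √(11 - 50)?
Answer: 21296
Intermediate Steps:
L = I*√39 (L = √(-39) = I*√39 ≈ 6.245*I)
Q(v) = 90 + 2*v² (Q(v) = (v² + v²) + 90 = 2*v² + 90 = 90 + 2*v²)
D(L) + Q(-103) = -12 + (90 + 2*(-103)²) = -12 + (90 + 2*10609) = -12 + (90 + 21218) = -12 + 21308 = 21296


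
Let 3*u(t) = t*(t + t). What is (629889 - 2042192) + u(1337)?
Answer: -661771/3 ≈ -2.2059e+5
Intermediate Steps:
u(t) = 2*t²/3 (u(t) = (t*(t + t))/3 = (t*(2*t))/3 = (2*t²)/3 = 2*t²/3)
(629889 - 2042192) + u(1337) = (629889 - 2042192) + (⅔)*1337² = -1412303 + (⅔)*1787569 = -1412303 + 3575138/3 = -661771/3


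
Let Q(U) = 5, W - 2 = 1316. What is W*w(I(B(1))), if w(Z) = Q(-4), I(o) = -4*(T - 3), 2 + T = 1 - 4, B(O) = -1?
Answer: 6590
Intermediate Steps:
W = 1318 (W = 2 + 1316 = 1318)
T = -5 (T = -2 + (1 - 4) = -2 - 3 = -5)
I(o) = 32 (I(o) = -4*(-5 - 3) = -4*(-8) = 32)
w(Z) = 5
W*w(I(B(1))) = 1318*5 = 6590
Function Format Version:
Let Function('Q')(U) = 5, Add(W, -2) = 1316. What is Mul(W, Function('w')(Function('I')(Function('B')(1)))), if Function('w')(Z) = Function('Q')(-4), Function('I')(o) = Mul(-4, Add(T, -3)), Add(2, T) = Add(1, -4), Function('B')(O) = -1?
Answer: 6590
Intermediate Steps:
W = 1318 (W = Add(2, 1316) = 1318)
T = -5 (T = Add(-2, Add(1, -4)) = Add(-2, -3) = -5)
Function('I')(o) = 32 (Function('I')(o) = Mul(-4, Add(-5, -3)) = Mul(-4, -8) = 32)
Function('w')(Z) = 5
Mul(W, Function('w')(Function('I')(Function('B')(1)))) = Mul(1318, 5) = 6590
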